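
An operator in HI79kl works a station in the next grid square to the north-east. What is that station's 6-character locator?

Longitude subsquare k = 10; +1 → 11 = l.
Latitude subsquare l = 11; +1 → 12 = m.

HI79lm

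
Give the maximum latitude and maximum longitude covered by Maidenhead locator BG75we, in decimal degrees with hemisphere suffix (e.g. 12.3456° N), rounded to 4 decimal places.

24.7917° S, 144.0833° W

Field B=1, G=6: +1·20° lon, +6·10° lat → SW at lon -160°, lat -30°.
Square 7, 5: +7·2° lon, +5·1° lat → SW at lon -146°, lat -25°.
Subsquare w=22, e=4: +22·0.0833333° lon, +4·0.0416667° lat → SW at lon -144.167°, lat -24.8333°.
Cell spans 0.0833333° lon × 0.0416667° lat. NE corner is SW corner plus one full cell.
latitude 24.7917° S, longitude 144.0833° W.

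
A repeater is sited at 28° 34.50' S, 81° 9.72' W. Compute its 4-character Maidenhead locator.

Shift to the Maidenhead origin (180°W, 90°S): lon 98.84, lat 61.42.
Field (20°×10°, letters A–R): lon ⌊98.84/20⌋ = 4 → E; lat ⌊61.42/10⌋ = 6 → G.
Square (2°×1°, digits 0–9): lon ⌊18.84/2⌋ = 9; lat ⌊1.42/1⌋ = 1.

EG91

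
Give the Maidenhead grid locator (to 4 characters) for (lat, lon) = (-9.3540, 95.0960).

Add 180° to longitude and 90° to latitude: 275.10, 80.65.
Field (20°×10°, letters A–R): 275.10/20 → 13 → N, 80.65/10 → 8 → I; chars NI.
Square (2°×1°, digits 0–9): 15.10/2 → 7, 0.65/1 → 0; chars 70.

NI70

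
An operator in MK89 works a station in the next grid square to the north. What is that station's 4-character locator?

ML80

Latitude square 9; +1 → 10, wraps to 0, carry into field.
Latitude field K = 10; +1 → 11 = L.
The longitude characters are unchanged.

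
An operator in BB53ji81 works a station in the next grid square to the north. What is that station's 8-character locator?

Latitude extended square 1; +1 → 2.
The longitude characters are unchanged.

BB53ji82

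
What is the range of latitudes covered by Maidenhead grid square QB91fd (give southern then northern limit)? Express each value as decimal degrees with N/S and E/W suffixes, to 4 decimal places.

78.8750° S, 78.8333° S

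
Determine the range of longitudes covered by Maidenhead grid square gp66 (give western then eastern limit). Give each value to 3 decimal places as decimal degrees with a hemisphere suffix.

48.000° W, 46.000° W

Field G=6, P=15: +6·20° lon, +15·10° lat → SW at lon -60°, lat 60°.
Square 6, 6: +6·2° lon, +6·1° lat → SW at lon -48°, lat 66°.
Cell spans 2° lon × 1° lat.
west 48.000° W, east 46.000° W.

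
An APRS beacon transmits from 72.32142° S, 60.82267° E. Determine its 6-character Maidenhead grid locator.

Shift to the Maidenhead origin (180°W, 90°S): lon 240.8227, lat 17.6786.
Field (20°×10°, letters A–R): 240.8227/20 → 12 → M, 17.6786/10 → 1 → B; chars MB.
Square (2°×1°, digits 0–9): 0.8227/2 → 0, 7.6786/1 → 7; chars 07.
Subsquare (5′×2.5′, letters a–x): 0.8227/0.0833333 → 9 → j, 0.6786/0.0416667 → 16 → q; chars jq.

MB07jq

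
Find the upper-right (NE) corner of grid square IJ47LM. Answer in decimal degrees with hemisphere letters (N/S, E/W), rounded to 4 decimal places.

7.5417° N, 11.0000° W

Field I=8, J=9: +8·20° lon, +9·10° lat → SW at lon -20°, lat 0°.
Square 4, 7: +4·2° lon, +7·1° lat → SW at lon -12°, lat 7°.
Subsquare l=11, m=12: +11·0.0833333° lon, +12·0.0416667° lat → SW at lon -11.0833°, lat 7.5°.
Cell spans 0.0833333° lon × 0.0416667° lat. NE corner is SW corner plus one full cell.
latitude 7.5417° N, longitude 11.0000° W.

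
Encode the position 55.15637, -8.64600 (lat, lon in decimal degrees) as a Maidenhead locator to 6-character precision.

IO55qd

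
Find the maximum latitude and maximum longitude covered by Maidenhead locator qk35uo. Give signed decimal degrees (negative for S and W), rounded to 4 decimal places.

15.6250, 147.7500

Field Q=16, K=10: +16·20° lon, +10·10° lat → SW at lon 140°, lat 10°.
Square 3, 5: +3·2° lon, +5·1° lat → SW at lon 146°, lat 15°.
Subsquare u=20, o=14: +20·0.0833333° lon, +14·0.0416667° lat → SW at lon 147.667°, lat 15.5833°.
Cell spans 0.0833333° lon × 0.0416667° lat. NE corner is SW corner plus one full cell.
latitude 15.6250, longitude 147.7500.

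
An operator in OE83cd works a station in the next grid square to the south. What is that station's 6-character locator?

Latitude subsquare d = 3; −1 → 2 = c.
The longitude characters are unchanged.

OE83cc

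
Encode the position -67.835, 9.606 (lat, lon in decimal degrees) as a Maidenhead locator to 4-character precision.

Shift to the Maidenhead origin (180°W, 90°S): lon 189.61, lat 22.17.
Field: 189.61/20 → 9 → J, 22.17/10 → 2 → C; chars JC.
Square: 9.61/2 → 4, 2.17/1 → 2; chars 42.

JC42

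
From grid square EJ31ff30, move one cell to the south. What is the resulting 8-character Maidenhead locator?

EJ31fe39

Latitude extended square 0; −1 → -1, wraps to 9, carry into subsquare.
Latitude subsquare f = 5; −1 → 4 = e.
The longitude characters are unchanged.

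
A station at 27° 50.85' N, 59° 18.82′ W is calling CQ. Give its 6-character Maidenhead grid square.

Shift to the Maidenhead origin (180°W, 90°S): lon 120.6863, lat 117.8475.
Field: lon ⌊120.6863/20⌋ = 6 → G; lat ⌊117.8475/10⌋ = 11 → L.
Square: lon ⌊0.6863/2⌋ = 0; lat ⌊7.8475/1⌋ = 7.
Subsquare: lon ⌊0.6863/0.0833333⌋ = 8 → i; lat ⌊0.8475/0.0416667⌋ = 20 → u.

GL07iu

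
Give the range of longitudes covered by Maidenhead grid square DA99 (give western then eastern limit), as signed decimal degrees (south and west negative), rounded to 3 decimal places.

Field D=3, A=0: +3·20° lon, +0·10° lat → SW at lon -120°, lat -90°.
Square 9, 9: +9·2° lon, +9·1° lat → SW at lon -102°, lat -81°.
Cell spans 2° lon × 1° lat.
west -102.000, east -100.000.

-102.000, -100.000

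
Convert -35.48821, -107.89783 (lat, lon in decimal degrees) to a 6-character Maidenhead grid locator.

DF64bm

Shift to the Maidenhead origin (180°W, 90°S): lon 72.1022, lat 54.5118.
Field: 72.1022/20 → 3 → D, 54.5118/10 → 5 → F; chars DF.
Square: 12.1022/2 → 6, 4.5118/1 → 4; chars 64.
Subsquare: 0.1022/0.0833333 → 1 → b, 0.5118/0.0416667 → 12 → m; chars bm.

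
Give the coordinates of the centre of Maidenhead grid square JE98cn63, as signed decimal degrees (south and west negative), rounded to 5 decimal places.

-41.44375, 18.22083

Field J=9, E=4: +9·20° lon, +4·10° lat → SW at lon 0°, lat -50°.
Square 9, 8: +9·2° lon, +8·1° lat → SW at lon 18°, lat -42°.
Subsquare c=2, n=13: +2·0.0833333° lon, +13·0.0416667° lat → SW at lon 18.1667°, lat -41.4583°.
Extended square 6, 3: +6·0.00833333° lon, +3·0.00416667° lat → SW at lon 18.2167°, lat -41.4458°.
Cell spans 0.00833333° lon × 0.00416667° lat. Centre is SW corner plus half of each.
latitude -41.44375, longitude 18.22083.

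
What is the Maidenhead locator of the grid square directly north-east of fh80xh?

Longitude subsquare x = 23; +1 → 24, wraps to 0 = a, carry into square.
Longitude square 8; +1 → 9.
Latitude subsquare h = 7; +1 → 8 = i.

FH90ai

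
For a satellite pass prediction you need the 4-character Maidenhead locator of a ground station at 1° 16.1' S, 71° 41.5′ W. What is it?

FI48

Add 180° to longitude and 90° to latitude: 108.31, 88.73.
Field: lon ⌊108.31/20⌋ = 5 → F; lat ⌊88.73/10⌋ = 8 → I.
Square: lon ⌊8.31/2⌋ = 4; lat ⌊8.73/1⌋ = 8.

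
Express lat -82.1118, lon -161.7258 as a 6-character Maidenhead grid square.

AA97dv

Add 180° to longitude and 90° to latitude: 18.2742, 7.8882.
Field: 18.2742/20 → 0 → A, 7.8882/10 → 0 → A; chars AA.
Square: 18.2742/2 → 9, 7.8882/1 → 7; chars 97.
Subsquare: 0.2742/0.0833333 → 3 → d, 0.8882/0.0416667 → 21 → v; chars dv.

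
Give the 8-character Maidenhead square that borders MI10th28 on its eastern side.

MI10th38

Longitude extended square 2; +1 → 3.
The latitude characters are unchanged.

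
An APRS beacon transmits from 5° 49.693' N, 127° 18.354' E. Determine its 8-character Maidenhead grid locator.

Add 180° to longitude and 90° to latitude: 307.30590, 95.82822.
Field (20°×10°, letters A–R): 307.30590/20 → 15 → P, 95.82822/10 → 9 → J; chars PJ.
Square (2°×1°, digits 0–9): 7.30590/2 → 3, 5.82822/1 → 5; chars 35.
Subsquare (5′×2.5′, letters a–x): 1.30590/0.0833333 → 15 → p, 0.82822/0.0416667 → 19 → t; chars pt.
Extended square (30″×15″, digits 0–9): 0.05590/0.00833333 → 6, 0.03655/0.00416667 → 8; chars 68.

PJ35pt68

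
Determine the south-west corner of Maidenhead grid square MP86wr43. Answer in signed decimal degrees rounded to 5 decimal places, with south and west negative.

66.72083, 77.86667

Field M=12, P=15: +12·20° lon, +15·10° lat → SW at lon 60°, lat 60°.
Square 8, 6: +8·2° lon, +6·1° lat → SW at lon 76°, lat 66°.
Subsquare w=22, r=17: +22·0.0833333° lon, +17·0.0416667° lat → SW at lon 77.8333°, lat 66.7083°.
Extended square 4, 3: +4·0.00833333° lon, +3·0.00416667° lat → SW at lon 77.8667°, lat 66.7208°.
latitude 66.72083, longitude 77.86667.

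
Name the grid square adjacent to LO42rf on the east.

Longitude subsquare r = 17; +1 → 18 = s.
The latitude characters are unchanged.

LO42sf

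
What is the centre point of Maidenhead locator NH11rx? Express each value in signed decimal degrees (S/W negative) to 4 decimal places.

-18.0208, 83.4583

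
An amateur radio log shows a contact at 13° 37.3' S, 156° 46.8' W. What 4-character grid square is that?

Offset from 180°W / 90°S: lon 23.22°, lat 76.38°.
Field: lon ⌊23.22/20⌋ = 1 → B; lat ⌊76.38/10⌋ = 7 → H.
Square: lon ⌊3.22/2⌋ = 1; lat ⌊6.38/1⌋ = 6.

BH16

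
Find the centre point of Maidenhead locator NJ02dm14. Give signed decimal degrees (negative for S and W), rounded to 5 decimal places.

Field N=13, J=9: +13·20° lon, +9·10° lat → SW at lon 80°, lat 0°.
Square 0, 2: +0·2° lon, +2·1° lat → SW at lon 80°, lat 2°.
Subsquare d=3, m=12: +3·0.0833333° lon, +12·0.0416667° lat → SW at lon 80.25°, lat 2.5°.
Extended square 1, 4: +1·0.00833333° lon, +4·0.00416667° lat → SW at lon 80.2583°, lat 2.51667°.
Cell spans 0.00833333° lon × 0.00416667° lat. Centre is SW corner plus half of each.
latitude 2.51875, longitude 80.26250.

2.51875, 80.26250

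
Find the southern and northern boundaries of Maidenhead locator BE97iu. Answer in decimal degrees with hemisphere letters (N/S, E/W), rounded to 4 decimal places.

42.1667° S, 42.1250° S

Field B=1, E=4: +1·20° lon, +4·10° lat → SW at lon -160°, lat -50°.
Square 9, 7: +9·2° lon, +7·1° lat → SW at lon -142°, lat -43°.
Subsquare i=8, u=20: +8·0.0833333° lon, +20·0.0416667° lat → SW at lon -141.333°, lat -42.1667°.
Cell spans 0.0833333° lon × 0.0416667° lat.
south 42.1667° S, north 42.1250° S.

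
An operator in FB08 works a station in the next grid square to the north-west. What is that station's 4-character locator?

Longitude square 0; −1 → -1, wraps to 9, carry into field.
Longitude field F = 5; −1 → 4 = E.
Latitude square 8; +1 → 9.

EB99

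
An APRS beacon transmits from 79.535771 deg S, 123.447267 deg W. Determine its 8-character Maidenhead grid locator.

Add 180° to longitude and 90° to latitude: 56.55273, 10.46423.
Field (20°×10°, letters A–R): 56.55273/20 → 2 → C, 10.46423/10 → 1 → B; chars CB.
Square (2°×1°, digits 0–9): 16.55273/2 → 8, 0.46423/1 → 0; chars 80.
Subsquare (5′×2.5′, letters a–x): 0.55273/0.0833333 → 6 → g, 0.46423/0.0416667 → 11 → l; chars gl.
Extended square (30″×15″, digits 0–9): 0.05273/0.00833333 → 6, 0.00590/0.00416667 → 1; chars 61.

CB80gl61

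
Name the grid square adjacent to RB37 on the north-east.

RB48

Longitude square 3; +1 → 4.
Latitude square 7; +1 → 8.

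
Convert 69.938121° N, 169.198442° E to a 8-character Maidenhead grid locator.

RP49ow35

Offset from 180°W / 90°S: lon 349.19844°, lat 159.93812°.
Field (20°×10°, letters A–R): lon ⌊349.19844/20⌋ = 17 → R; lat ⌊159.93812/10⌋ = 15 → P.
Square (2°×1°, digits 0–9): lon ⌊9.19844/2⌋ = 4; lat ⌊9.93812/1⌋ = 9.
Subsquare (5′×2.5′, letters a–x): lon ⌊1.19844/0.0833333⌋ = 14 → o; lat ⌊0.93812/0.0416667⌋ = 22 → w.
Extended square (30″×15″, digits 0–9): lon ⌊0.03178/0.00833333⌋ = 3; lat ⌊0.02145/0.00416667⌋ = 5.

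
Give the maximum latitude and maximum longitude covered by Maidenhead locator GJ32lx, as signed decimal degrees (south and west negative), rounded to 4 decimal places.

3.0000, -53.0000

Field G=6, J=9: +6·20° lon, +9·10° lat → SW at lon -60°, lat 0°.
Square 3, 2: +3·2° lon, +2·1° lat → SW at lon -54°, lat 2°.
Subsquare l=11, x=23: +11·0.0833333° lon, +23·0.0416667° lat → SW at lon -53.0833°, lat 2.95833°.
Cell spans 0.0833333° lon × 0.0416667° lat. NE corner is SW corner plus one full cell.
latitude 3.0000, longitude -53.0000.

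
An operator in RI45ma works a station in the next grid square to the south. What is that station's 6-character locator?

Latitude subsquare a = 0; −1 → -1, wraps to 23 = x, carry into square.
Latitude square 5; −1 → 4.
The longitude characters are unchanged.

RI44mx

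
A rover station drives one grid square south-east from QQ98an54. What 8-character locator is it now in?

Longitude extended square 5; +1 → 6.
Latitude extended square 4; −1 → 3.

QQ98an63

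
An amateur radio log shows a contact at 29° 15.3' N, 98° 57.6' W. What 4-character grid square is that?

Shift to the Maidenhead origin (180°W, 90°S): lon 81.04, lat 119.25.
Field: lon ⌊81.04/20⌋ = 4 → E; lat ⌊119.25/10⌋ = 11 → L.
Square: lon ⌊1.04/2⌋ = 0; lat ⌊9.25/1⌋ = 9.

EL09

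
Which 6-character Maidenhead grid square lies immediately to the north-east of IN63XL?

IN73am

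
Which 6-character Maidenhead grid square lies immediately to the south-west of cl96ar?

CL86xq

Longitude subsquare a = 0; −1 → -1, wraps to 23 = x, carry into square.
Longitude square 9; −1 → 8.
Latitude subsquare r = 17; −1 → 16 = q.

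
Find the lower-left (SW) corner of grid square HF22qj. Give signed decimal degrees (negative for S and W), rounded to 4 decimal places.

Field H=7, F=5: +7·20° lon, +5·10° lat → SW at lon -40°, lat -40°.
Square 2, 2: +2·2° lon, +2·1° lat → SW at lon -36°, lat -38°.
Subsquare q=16, j=9: +16·0.0833333° lon, +9·0.0416667° lat → SW at lon -34.6667°, lat -37.625°.
latitude -37.6250, longitude -34.6667.

-37.6250, -34.6667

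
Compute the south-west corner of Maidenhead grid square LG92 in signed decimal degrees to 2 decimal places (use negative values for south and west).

-28.00, 58.00

Field L=11, G=6: +11·20° lon, +6·10° lat → SW at lon 40°, lat -30°.
Square 9, 2: +9·2° lon, +2·1° lat → SW at lon 58°, lat -28°.
latitude -28.00, longitude 58.00.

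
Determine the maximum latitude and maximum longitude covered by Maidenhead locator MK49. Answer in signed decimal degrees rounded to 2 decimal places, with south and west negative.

Field M=12, K=10: +12·20° lon, +10·10° lat → SW at lon 60°, lat 10°.
Square 4, 9: +4·2° lon, +9·1° lat → SW at lon 68°, lat 19°.
Cell spans 2° lon × 1° lat. NE corner is SW corner plus one full cell.
latitude 20.00, longitude 70.00.

20.00, 70.00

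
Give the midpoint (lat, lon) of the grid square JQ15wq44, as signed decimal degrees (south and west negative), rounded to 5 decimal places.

Field J=9, Q=16: +9·20° lon, +16·10° lat → SW at lon 0°, lat 70°.
Square 1, 5: +1·2° lon, +5·1° lat → SW at lon 2°, lat 75°.
Subsquare w=22, q=16: +22·0.0833333° lon, +16·0.0416667° lat → SW at lon 3.83333°, lat 75.6667°.
Extended square 4, 4: +4·0.00833333° lon, +4·0.00416667° lat → SW at lon 3.86667°, lat 75.6833°.
Cell spans 0.00833333° lon × 0.00416667° lat. Centre is SW corner plus half of each.
latitude 75.68542, longitude 3.87083.

75.68542, 3.87083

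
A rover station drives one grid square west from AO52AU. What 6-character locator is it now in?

AO42xu

Longitude subsquare a = 0; −1 → -1, wraps to 23 = x, carry into square.
Longitude square 5; −1 → 4.
The latitude characters are unchanged.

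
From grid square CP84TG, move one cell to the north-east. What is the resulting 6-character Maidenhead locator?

CP84uh

Longitude subsquare t = 19; +1 → 20 = u.
Latitude subsquare g = 6; +1 → 7 = h.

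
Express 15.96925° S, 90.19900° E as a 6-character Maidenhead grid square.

NH54ca

Offset from 180°W / 90°S: lon 270.1990°, lat 74.0307°.
Field: lon ⌊270.1990/20⌋ = 13 → N; lat ⌊74.0307/10⌋ = 7 → H.
Square: lon ⌊10.1990/2⌋ = 5; lat ⌊4.0307/1⌋ = 4.
Subsquare: lon ⌊0.1990/0.0833333⌋ = 2 → c; lat ⌊0.0307/0.0416667⌋ = 0 → a.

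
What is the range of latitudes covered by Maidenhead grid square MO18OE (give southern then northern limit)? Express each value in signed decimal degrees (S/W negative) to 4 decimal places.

Field M=12, O=14: +12·20° lon, +14·10° lat → SW at lon 60°, lat 50°.
Square 1, 8: +1·2° lon, +8·1° lat → SW at lon 62°, lat 58°.
Subsquare o=14, e=4: +14·0.0833333° lon, +4·0.0416667° lat → SW at lon 63.1667°, lat 58.1667°.
Cell spans 0.0833333° lon × 0.0416667° lat.
south 58.1667, north 58.2083.

58.1667, 58.2083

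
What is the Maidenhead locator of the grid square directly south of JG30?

Latitude square 0; −1 → -1, wraps to 9, carry into field.
Latitude field G = 6; −1 → 5 = F.
The longitude characters are unchanged.

JF39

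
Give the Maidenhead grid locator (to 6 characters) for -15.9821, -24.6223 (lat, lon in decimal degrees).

HH74qa

Add 180° to longitude and 90° to latitude: 155.3777, 74.0179.
Field: 155.3777/20 → 7 → H, 74.0179/10 → 7 → H; chars HH.
Square: 15.3777/2 → 7, 4.0179/1 → 4; chars 74.
Subsquare: 1.3777/0.0833333 → 16 → q, 0.0179/0.0416667 → 0 → a; chars qa.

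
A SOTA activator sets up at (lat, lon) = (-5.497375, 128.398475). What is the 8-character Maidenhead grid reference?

PI44em70

Shift to the Maidenhead origin (180°W, 90°S): lon 308.39847, lat 84.50262.
Field (20°×10°, letters A–R): 308.39847/20 → 15 → P, 84.50262/10 → 8 → I; chars PI.
Square (2°×1°, digits 0–9): 8.39847/2 → 4, 4.50262/1 → 4; chars 44.
Subsquare (5′×2.5′, letters a–x): 0.39847/0.0833333 → 4 → e, 0.50262/0.0416667 → 12 → m; chars em.
Extended square (30″×15″, digits 0–9): 0.06514/0.00833333 → 7, 0.00262/0.00416667 → 0; chars 70.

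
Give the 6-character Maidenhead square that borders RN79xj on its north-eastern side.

RN89ak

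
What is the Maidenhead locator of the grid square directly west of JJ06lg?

JJ06kg

Longitude subsquare l = 11; −1 → 10 = k.
The latitude characters are unchanged.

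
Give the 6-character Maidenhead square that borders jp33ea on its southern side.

JP32ex

Latitude subsquare a = 0; −1 → -1, wraps to 23 = x, carry into square.
Latitude square 3; −1 → 2.
The longitude characters are unchanged.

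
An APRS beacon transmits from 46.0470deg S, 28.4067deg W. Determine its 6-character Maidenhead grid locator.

HE53tw

Add 180° to longitude and 90° to latitude: 151.5933, 43.9530.
Field: lon ⌊151.5933/20⌋ = 7 → H; lat ⌊43.9530/10⌋ = 4 → E.
Square: lon ⌊11.5933/2⌋ = 5; lat ⌊3.9530/1⌋ = 3.
Subsquare: lon ⌊1.5933/0.0833333⌋ = 19 → t; lat ⌊0.9530/0.0416667⌋ = 22 → w.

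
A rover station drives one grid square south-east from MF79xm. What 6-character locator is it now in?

MF89al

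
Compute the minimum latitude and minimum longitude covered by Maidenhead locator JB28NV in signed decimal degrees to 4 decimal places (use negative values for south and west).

Field J=9, B=1: +9·20° lon, +1·10° lat → SW at lon 0°, lat -80°.
Square 2, 8: +2·2° lon, +8·1° lat → SW at lon 4°, lat -72°.
Subsquare n=13, v=21: +13·0.0833333° lon, +21·0.0416667° lat → SW at lon 5.08333°, lat -71.125°.
latitude -71.1250, longitude 5.0833.

-71.1250, 5.0833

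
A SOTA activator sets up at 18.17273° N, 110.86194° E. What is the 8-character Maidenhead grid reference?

OK58ke31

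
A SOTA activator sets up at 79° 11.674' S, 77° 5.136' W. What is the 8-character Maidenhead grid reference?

FB10kt93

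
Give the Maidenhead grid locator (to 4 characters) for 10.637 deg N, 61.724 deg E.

MK00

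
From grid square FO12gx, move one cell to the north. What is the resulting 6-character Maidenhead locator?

FO13ga

Latitude subsquare x = 23; +1 → 24, wraps to 0 = a, carry into square.
Latitude square 2; +1 → 3.
The longitude characters are unchanged.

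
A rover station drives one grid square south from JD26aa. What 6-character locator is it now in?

Latitude subsquare a = 0; −1 → -1, wraps to 23 = x, carry into square.
Latitude square 6; −1 → 5.
The longitude characters are unchanged.

JD25ax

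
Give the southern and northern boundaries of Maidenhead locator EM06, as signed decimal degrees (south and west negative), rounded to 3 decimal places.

Field E=4, M=12: +4·20° lon, +12·10° lat → SW at lon -100°, lat 30°.
Square 0, 6: +0·2° lon, +6·1° lat → SW at lon -100°, lat 36°.
Cell spans 2° lon × 1° lat.
south 36.000, north 37.000.

36.000, 37.000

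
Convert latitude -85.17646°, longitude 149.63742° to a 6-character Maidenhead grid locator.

Offset from 180°W / 90°S: lon 329.6374°, lat 4.8235°.
Field: lon ⌊329.6374/20⌋ = 16 → Q; lat ⌊4.8235/10⌋ = 0 → A.
Square: lon ⌊9.6374/2⌋ = 4; lat ⌊4.8235/1⌋ = 4.
Subsquare: lon ⌊1.6374/0.0833333⌋ = 19 → t; lat ⌊0.8235/0.0416667⌋ = 19 → t.

QA44tt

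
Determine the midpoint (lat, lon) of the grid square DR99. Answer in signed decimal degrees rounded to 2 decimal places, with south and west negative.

Field D=3, R=17: +3·20° lon, +17·10° lat → SW at lon -120°, lat 80°.
Square 9, 9: +9·2° lon, +9·1° lat → SW at lon -102°, lat 89°.
Cell spans 2° lon × 1° lat. Centre is SW corner plus half of each.
latitude 89.50, longitude -101.00.

89.50, -101.00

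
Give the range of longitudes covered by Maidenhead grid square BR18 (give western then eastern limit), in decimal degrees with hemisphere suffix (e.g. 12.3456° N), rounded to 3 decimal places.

Field B=1, R=17: +1·20° lon, +17·10° lat → SW at lon -160°, lat 80°.
Square 1, 8: +1·2° lon, +8·1° lat → SW at lon -158°, lat 88°.
Cell spans 2° lon × 1° lat.
west 158.000° W, east 156.000° W.

158.000° W, 156.000° W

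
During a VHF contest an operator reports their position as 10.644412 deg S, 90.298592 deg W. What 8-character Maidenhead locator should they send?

EH49ui45

Offset from 180°W / 90°S: lon 89.70141°, lat 79.35559°.
Field: 89.70141/20 → 4 → E, 79.35559/10 → 7 → H; chars EH.
Square: 9.70141/2 → 4, 9.35559/1 → 9; chars 49.
Subsquare: 1.70141/0.0833333 → 20 → u, 0.35559/0.0416667 → 8 → i; chars ui.
Extended square: 0.03474/0.00833333 → 4, 0.02225/0.00416667 → 5; chars 45.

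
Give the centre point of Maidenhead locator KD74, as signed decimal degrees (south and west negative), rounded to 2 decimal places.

Field K=10, D=3: +10·20° lon, +3·10° lat → SW at lon 20°, lat -60°.
Square 7, 4: +7·2° lon, +4·1° lat → SW at lon 34°, lat -56°.
Cell spans 2° lon × 1° lat. Centre is SW corner plus half of each.
latitude -55.50, longitude 35.00.

-55.50, 35.00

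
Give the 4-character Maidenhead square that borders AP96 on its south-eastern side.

BP05

Longitude square 9; +1 → 10, wraps to 0, carry into field.
Longitude field A = 0; +1 → 1 = B.
Latitude square 6; −1 → 5.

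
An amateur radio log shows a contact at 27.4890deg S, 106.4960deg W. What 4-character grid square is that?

DG62

Offset from 180°W / 90°S: lon 73.50°, lat 62.51°.
Field: lon ⌊73.50/20⌋ = 3 → D; lat ⌊62.51/10⌋ = 6 → G.
Square: lon ⌊13.50/2⌋ = 6; lat ⌊2.51/1⌋ = 2.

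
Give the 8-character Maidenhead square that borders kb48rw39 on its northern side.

Latitude extended square 9; +1 → 10, wraps to 0, carry into subsquare.
Latitude subsquare w = 22; +1 → 23 = x.
The longitude characters are unchanged.

KB48rx30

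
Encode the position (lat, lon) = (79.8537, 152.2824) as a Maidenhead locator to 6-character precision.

QQ69du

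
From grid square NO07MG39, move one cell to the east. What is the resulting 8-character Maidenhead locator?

Longitude extended square 3; +1 → 4.
The latitude characters are unchanged.

NO07mg49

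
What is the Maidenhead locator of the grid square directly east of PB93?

Longitude square 9; +1 → 10, wraps to 0, carry into field.
Longitude field P = 15; +1 → 16 = Q.
The latitude characters are unchanged.

QB03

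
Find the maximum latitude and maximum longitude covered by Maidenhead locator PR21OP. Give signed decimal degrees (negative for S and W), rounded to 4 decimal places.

81.6667, 125.2500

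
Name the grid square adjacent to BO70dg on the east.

BO70eg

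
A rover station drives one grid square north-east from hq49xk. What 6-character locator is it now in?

Longitude subsquare x = 23; +1 → 24, wraps to 0 = a, carry into square.
Longitude square 4; +1 → 5.
Latitude subsquare k = 10; +1 → 11 = l.

HQ59al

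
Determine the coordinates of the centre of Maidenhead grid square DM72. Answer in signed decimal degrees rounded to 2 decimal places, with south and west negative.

Field D=3, M=12: +3·20° lon, +12·10° lat → SW at lon -120°, lat 30°.
Square 7, 2: +7·2° lon, +2·1° lat → SW at lon -106°, lat 32°.
Cell spans 2° lon × 1° lat. Centre is SW corner plus half of each.
latitude 32.50, longitude -105.00.

32.50, -105.00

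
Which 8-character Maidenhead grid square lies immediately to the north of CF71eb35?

Latitude extended square 5; +1 → 6.
The longitude characters are unchanged.

CF71eb36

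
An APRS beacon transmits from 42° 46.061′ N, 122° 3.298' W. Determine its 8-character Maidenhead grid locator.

CN82xs34

Add 180° to longitude and 90° to latitude: 57.94503, 132.76768.
Field (20°×10°, letters A–R): 57.94503/20 → 2 → C, 132.76768/10 → 13 → N; chars CN.
Square (2°×1°, digits 0–9): 17.94503/2 → 8, 2.76768/1 → 2; chars 82.
Subsquare (5′×2.5′, letters a–x): 1.94503/0.0833333 → 23 → x, 0.76768/0.0416667 → 18 → s; chars xs.
Extended square (30″×15″, digits 0–9): 0.02837/0.00833333 → 3, 0.01768/0.00416667 → 4; chars 34.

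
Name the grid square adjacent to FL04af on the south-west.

EL94xe

Longitude subsquare a = 0; −1 → -1, wraps to 23 = x, carry into square.
Longitude square 0; −1 → -1, wraps to 9, carry into field.
Longitude field F = 5; −1 → 4 = E.
Latitude subsquare f = 5; −1 → 4 = e.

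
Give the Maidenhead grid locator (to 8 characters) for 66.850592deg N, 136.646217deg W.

CP16qu24

Add 180° to longitude and 90° to latitude: 43.35378, 156.85059.
Field: lon ⌊43.35378/20⌋ = 2 → C; lat ⌊156.85059/10⌋ = 15 → P.
Square: lon ⌊3.35378/2⌋ = 1; lat ⌊6.85059/1⌋ = 6.
Subsquare: lon ⌊1.35378/0.0833333⌋ = 16 → q; lat ⌊0.85059/0.0416667⌋ = 20 → u.
Extended square: lon ⌊0.02045/0.00833333⌋ = 2; lat ⌊0.01726/0.00416667⌋ = 4.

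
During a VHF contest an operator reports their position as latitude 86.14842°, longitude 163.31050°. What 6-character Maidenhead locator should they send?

RR16pd

Shift to the Maidenhead origin (180°W, 90°S): lon 343.3105, lat 176.1484.
Field (20°×10°, letters A–R): lon ⌊343.3105/20⌋ = 17 → R; lat ⌊176.1484/10⌋ = 17 → R.
Square (2°×1°, digits 0–9): lon ⌊3.3105/2⌋ = 1; lat ⌊6.1484/1⌋ = 6.
Subsquare (5′×2.5′, letters a–x): lon ⌊1.3105/0.0833333⌋ = 15 → p; lat ⌊0.1484/0.0416667⌋ = 3 → d.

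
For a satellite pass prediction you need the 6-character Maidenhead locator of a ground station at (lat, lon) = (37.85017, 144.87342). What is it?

Offset from 180°W / 90°S: lon 324.8734°, lat 127.8502°.
Field: 324.8734/20 → 16 → Q, 127.8502/10 → 12 → M; chars QM.
Square: 4.8734/2 → 2, 7.8502/1 → 7; chars 27.
Subsquare: 0.8734/0.0833333 → 10 → k, 0.8502/0.0416667 → 20 → u; chars ku.

QM27ku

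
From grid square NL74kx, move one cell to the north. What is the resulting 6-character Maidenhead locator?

NL75ka

Latitude subsquare x = 23; +1 → 24, wraps to 0 = a, carry into square.
Latitude square 4; +1 → 5.
The longitude characters are unchanged.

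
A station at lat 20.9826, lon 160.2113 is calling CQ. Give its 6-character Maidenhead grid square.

RL00cx

Add 180° to longitude and 90° to latitude: 340.2113, 110.9826.
Field: 340.2113/20 → 17 → R, 110.9826/10 → 11 → L; chars RL.
Square: 0.2113/2 → 0, 0.9826/1 → 0; chars 00.
Subsquare: 0.2113/0.0833333 → 2 → c, 0.9826/0.0416667 → 23 → x; chars cx.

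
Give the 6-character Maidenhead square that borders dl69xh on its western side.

DL69wh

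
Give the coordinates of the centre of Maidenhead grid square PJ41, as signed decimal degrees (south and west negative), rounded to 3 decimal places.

1.500, 129.000

Field P=15, J=9: +15·20° lon, +9·10° lat → SW at lon 120°, lat 0°.
Square 4, 1: +4·2° lon, +1·1° lat → SW at lon 128°, lat 1°.
Cell spans 2° lon × 1° lat. Centre is SW corner plus half of each.
latitude 1.500, longitude 129.000.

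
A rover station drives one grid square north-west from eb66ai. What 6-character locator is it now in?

Longitude subsquare a = 0; −1 → -1, wraps to 23 = x, carry into square.
Longitude square 6; −1 → 5.
Latitude subsquare i = 8; +1 → 9 = j.

EB56xj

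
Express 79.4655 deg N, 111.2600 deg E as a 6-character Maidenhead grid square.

OQ59pl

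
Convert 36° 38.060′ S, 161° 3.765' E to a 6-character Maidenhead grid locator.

RF03mi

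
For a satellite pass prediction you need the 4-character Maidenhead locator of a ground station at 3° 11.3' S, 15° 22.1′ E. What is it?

JI76

Shift to the Maidenhead origin (180°W, 90°S): lon 195.37, lat 86.81.
Field: 195.37/20 → 9 → J, 86.81/10 → 8 → I; chars JI.
Square: 15.37/2 → 7, 6.81/1 → 6; chars 76.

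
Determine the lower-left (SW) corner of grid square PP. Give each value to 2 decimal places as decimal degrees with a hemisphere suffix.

60.00° N, 120.00° E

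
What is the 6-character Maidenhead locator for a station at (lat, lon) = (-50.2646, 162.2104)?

RD19cr

Add 180° to longitude and 90° to latitude: 342.2104, 39.7354.
Field: 342.2104/20 → 17 → R, 39.7354/10 → 3 → D; chars RD.
Square: 2.2104/2 → 1, 9.7354/1 → 9; chars 19.
Subsquare: 0.2104/0.0833333 → 2 → c, 0.7354/0.0416667 → 17 → r; chars cr.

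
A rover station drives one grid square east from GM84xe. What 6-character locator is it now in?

GM94ae

Longitude subsquare x = 23; +1 → 24, wraps to 0 = a, carry into square.
Longitude square 8; +1 → 9.
The latitude characters are unchanged.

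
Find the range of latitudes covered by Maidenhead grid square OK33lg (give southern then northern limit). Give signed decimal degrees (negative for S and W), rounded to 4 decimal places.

13.2500, 13.2917

Field O=14, K=10: +14·20° lon, +10·10° lat → SW at lon 100°, lat 10°.
Square 3, 3: +3·2° lon, +3·1° lat → SW at lon 106°, lat 13°.
Subsquare l=11, g=6: +11·0.0833333° lon, +6·0.0416667° lat → SW at lon 106.917°, lat 13.25°.
Cell spans 0.0833333° lon × 0.0416667° lat.
south 13.2500, north 13.2917.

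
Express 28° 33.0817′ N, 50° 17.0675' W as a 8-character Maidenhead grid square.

GL48un52

Offset from 180°W / 90°S: lon 129.71554°, lat 118.55136°.
Field: lon ⌊129.71554/20⌋ = 6 → G; lat ⌊118.55136/10⌋ = 11 → L.
Square: lon ⌊9.71554/2⌋ = 4; lat ⌊8.55136/1⌋ = 8.
Subsquare: lon ⌊1.71554/0.0833333⌋ = 20 → u; lat ⌊0.55136/0.0416667⌋ = 13 → n.
Extended square: lon ⌊0.04888/0.00833333⌋ = 5; lat ⌊0.00969/0.00416667⌋ = 2.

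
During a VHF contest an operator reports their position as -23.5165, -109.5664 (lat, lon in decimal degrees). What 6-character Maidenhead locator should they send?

Add 180° to longitude and 90° to latitude: 70.4336, 66.4835.
Field: 70.4336/20 → 3 → D, 66.4835/10 → 6 → G; chars DG.
Square: 10.4336/2 → 5, 6.4835/1 → 6; chars 56.
Subsquare: 0.4336/0.0833333 → 5 → f, 0.4835/0.0416667 → 11 → l; chars fl.

DG56fl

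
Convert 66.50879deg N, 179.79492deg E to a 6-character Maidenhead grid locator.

RP96vm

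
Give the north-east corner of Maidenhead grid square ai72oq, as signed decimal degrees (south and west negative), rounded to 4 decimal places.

Field A=0, I=8: +0·20° lon, +8·10° lat → SW at lon -180°, lat -10°.
Square 7, 2: +7·2° lon, +2·1° lat → SW at lon -166°, lat -8°.
Subsquare o=14, q=16: +14·0.0833333° lon, +16·0.0416667° lat → SW at lon -164.833°, lat -7.33333°.
Cell spans 0.0833333° lon × 0.0416667° lat. NE corner is SW corner plus one full cell.
latitude -7.2917, longitude -164.7500.

-7.2917, -164.7500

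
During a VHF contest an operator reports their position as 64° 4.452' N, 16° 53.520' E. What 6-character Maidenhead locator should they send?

JP84kb

Shift to the Maidenhead origin (180°W, 90°S): lon 196.8920, lat 154.0742.
Field: 196.8920/20 → 9 → J, 154.0742/10 → 15 → P; chars JP.
Square: 16.8920/2 → 8, 4.0742/1 → 4; chars 84.
Subsquare: 0.8920/0.0833333 → 10 → k, 0.0742/0.0416667 → 1 → b; chars kb.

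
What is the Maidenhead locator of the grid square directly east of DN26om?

DN26pm

Longitude subsquare o = 14; +1 → 15 = p.
The latitude characters are unchanged.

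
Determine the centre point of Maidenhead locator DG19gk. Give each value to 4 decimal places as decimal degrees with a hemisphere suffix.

20.5625° S, 117.4583° W

Field D=3, G=6: +3·20° lon, +6·10° lat → SW at lon -120°, lat -30°.
Square 1, 9: +1·2° lon, +9·1° lat → SW at lon -118°, lat -21°.
Subsquare g=6, k=10: +6·0.0833333° lon, +10·0.0416667° lat → SW at lon -117.5°, lat -20.5833°.
Cell spans 0.0833333° lon × 0.0416667° lat. Centre is SW corner plus half of each.
latitude 20.5625° S, longitude 117.4583° W.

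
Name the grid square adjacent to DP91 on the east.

Longitude square 9; +1 → 10, wraps to 0, carry into field.
Longitude field D = 3; +1 → 4 = E.
The latitude characters are unchanged.

EP01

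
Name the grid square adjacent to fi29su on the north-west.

Longitude subsquare s = 18; −1 → 17 = r.
Latitude subsquare u = 20; +1 → 21 = v.

FI29rv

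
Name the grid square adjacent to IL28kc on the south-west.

IL28jb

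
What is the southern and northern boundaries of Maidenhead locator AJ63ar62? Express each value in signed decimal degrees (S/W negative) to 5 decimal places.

Field A=0, J=9: +0·20° lon, +9·10° lat → SW at lon -180°, lat 0°.
Square 6, 3: +6·2° lon, +3·1° lat → SW at lon -168°, lat 3°.
Subsquare a=0, r=17: +0·0.0833333° lon, +17·0.0416667° lat → SW at lon -168°, lat 3.70833°.
Extended square 6, 2: +6·0.00833333° lon, +2·0.00416667° lat → SW at lon -167.95°, lat 3.71667°.
Cell spans 0.00833333° lon × 0.00416667° lat.
south 3.71667, north 3.72083.

3.71667, 3.72083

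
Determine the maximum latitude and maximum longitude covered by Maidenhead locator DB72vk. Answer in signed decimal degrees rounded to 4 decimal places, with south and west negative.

Field D=3, B=1: +3·20° lon, +1·10° lat → SW at lon -120°, lat -80°.
Square 7, 2: +7·2° lon, +2·1° lat → SW at lon -106°, lat -78°.
Subsquare v=21, k=10: +21·0.0833333° lon, +10·0.0416667° lat → SW at lon -104.25°, lat -77.5833°.
Cell spans 0.0833333° lon × 0.0416667° lat. NE corner is SW corner plus one full cell.
latitude -77.5417, longitude -104.1667.

-77.5417, -104.1667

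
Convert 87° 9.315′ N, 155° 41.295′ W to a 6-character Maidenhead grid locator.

BR27dd

Offset from 180°W / 90°S: lon 24.3117°, lat 177.1552°.
Field (20°×10°, letters A–R): 24.3117/20 → 1 → B, 177.1552/10 → 17 → R; chars BR.
Square (2°×1°, digits 0–9): 4.3117/2 → 2, 7.1552/1 → 7; chars 27.
Subsquare (5′×2.5′, letters a–x): 0.3117/0.0833333 → 3 → d, 0.1552/0.0416667 → 3 → d; chars dd.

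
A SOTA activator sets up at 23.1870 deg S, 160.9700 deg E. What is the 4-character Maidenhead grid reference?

Add 180° to longitude and 90° to latitude: 340.97, 66.81.
Field (20°×10°, letters A–R): lon ⌊340.97/20⌋ = 17 → R; lat ⌊66.81/10⌋ = 6 → G.
Square (2°×1°, digits 0–9): lon ⌊0.97/2⌋ = 0; lat ⌊6.81/1⌋ = 6.

RG06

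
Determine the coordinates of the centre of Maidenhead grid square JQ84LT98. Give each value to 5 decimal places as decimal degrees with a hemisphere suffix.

Field J=9, Q=16: +9·20° lon, +16·10° lat → SW at lon 0°, lat 70°.
Square 8, 4: +8·2° lon, +4·1° lat → SW at lon 16°, lat 74°.
Subsquare l=11, t=19: +11·0.0833333° lon, +19·0.0416667° lat → SW at lon 16.9167°, lat 74.7917°.
Extended square 9, 8: +9·0.00833333° lon, +8·0.00416667° lat → SW at lon 16.9917°, lat 74.825°.
Cell spans 0.00833333° lon × 0.00416667° lat. Centre is SW corner plus half of each.
latitude 74.82708° N, longitude 16.99583° E.

74.82708° N, 16.99583° E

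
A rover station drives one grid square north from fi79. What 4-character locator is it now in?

Latitude square 9; +1 → 10, wraps to 0, carry into field.
Latitude field I = 8; +1 → 9 = J.
The longitude characters are unchanged.

FJ70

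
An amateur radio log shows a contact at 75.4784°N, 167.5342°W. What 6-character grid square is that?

Offset from 180°W / 90°S: lon 12.4658°, lat 165.4784°.
Field: 12.4658/20 → 0 → A, 165.4784/10 → 16 → Q; chars AQ.
Square: 12.4658/2 → 6, 5.4784/1 → 5; chars 65.
Subsquare: 0.4658/0.0833333 → 5 → f, 0.4784/0.0416667 → 11 → l; chars fl.

AQ65fl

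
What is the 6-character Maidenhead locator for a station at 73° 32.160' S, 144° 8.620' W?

Shift to the Maidenhead origin (180°W, 90°S): lon 35.8563, lat 16.4640.
Field: 35.8563/20 → 1 → B, 16.4640/10 → 1 → B; chars BB.
Square: 15.8563/2 → 7, 6.4640/1 → 6; chars 76.
Subsquare: 1.8563/0.0833333 → 22 → w, 0.4640/0.0416667 → 11 → l; chars wl.

BB76wl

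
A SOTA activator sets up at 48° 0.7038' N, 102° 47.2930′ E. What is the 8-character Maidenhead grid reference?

ON18ja42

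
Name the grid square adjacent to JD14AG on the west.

JD04xg

Longitude subsquare a = 0; −1 → -1, wraps to 23 = x, carry into square.
Longitude square 1; −1 → 0.
The latitude characters are unchanged.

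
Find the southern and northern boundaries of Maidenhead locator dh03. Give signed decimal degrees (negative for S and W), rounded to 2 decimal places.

-17.00, -16.00

Field D=3, H=7: +3·20° lon, +7·10° lat → SW at lon -120°, lat -20°.
Square 0, 3: +0·2° lon, +3·1° lat → SW at lon -120°, lat -17°.
Cell spans 2° lon × 1° lat.
south -17.00, north -16.00.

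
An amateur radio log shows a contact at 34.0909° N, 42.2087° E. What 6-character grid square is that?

LM14cc

Add 180° to longitude and 90° to latitude: 222.2087, 124.0909.
Field: lon ⌊222.2087/20⌋ = 11 → L; lat ⌊124.0909/10⌋ = 12 → M.
Square: lon ⌊2.2087/2⌋ = 1; lat ⌊4.0909/1⌋ = 4.
Subsquare: lon ⌊0.2087/0.0833333⌋ = 2 → c; lat ⌊0.0909/0.0416667⌋ = 2 → c.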